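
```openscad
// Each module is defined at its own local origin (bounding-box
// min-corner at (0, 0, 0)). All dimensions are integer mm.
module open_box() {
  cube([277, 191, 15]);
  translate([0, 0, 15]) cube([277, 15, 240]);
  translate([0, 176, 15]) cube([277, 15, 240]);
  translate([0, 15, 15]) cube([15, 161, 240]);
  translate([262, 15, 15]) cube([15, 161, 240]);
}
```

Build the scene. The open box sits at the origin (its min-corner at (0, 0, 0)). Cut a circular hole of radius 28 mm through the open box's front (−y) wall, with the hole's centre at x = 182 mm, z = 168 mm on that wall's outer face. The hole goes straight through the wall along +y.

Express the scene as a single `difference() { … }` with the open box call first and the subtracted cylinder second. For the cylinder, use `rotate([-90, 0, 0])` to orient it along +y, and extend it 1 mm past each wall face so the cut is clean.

difference() {
  open_box();
  translate([182, -1, 168]) rotate([-90, 0, 0]) cylinder(h = 17, r = 28);
}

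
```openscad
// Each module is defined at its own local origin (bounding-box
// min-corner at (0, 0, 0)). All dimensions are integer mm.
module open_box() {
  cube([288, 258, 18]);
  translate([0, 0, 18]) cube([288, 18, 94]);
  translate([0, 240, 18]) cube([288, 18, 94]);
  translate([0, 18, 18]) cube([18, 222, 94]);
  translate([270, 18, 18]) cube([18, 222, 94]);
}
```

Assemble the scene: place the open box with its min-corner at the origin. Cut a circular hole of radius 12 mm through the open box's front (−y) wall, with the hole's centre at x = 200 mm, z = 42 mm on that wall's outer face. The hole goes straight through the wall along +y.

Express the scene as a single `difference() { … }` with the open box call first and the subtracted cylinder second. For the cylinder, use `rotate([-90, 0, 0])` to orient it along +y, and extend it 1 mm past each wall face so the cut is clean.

difference() {
  open_box();
  translate([200, -1, 42]) rotate([-90, 0, 0]) cylinder(h = 20, r = 12);
}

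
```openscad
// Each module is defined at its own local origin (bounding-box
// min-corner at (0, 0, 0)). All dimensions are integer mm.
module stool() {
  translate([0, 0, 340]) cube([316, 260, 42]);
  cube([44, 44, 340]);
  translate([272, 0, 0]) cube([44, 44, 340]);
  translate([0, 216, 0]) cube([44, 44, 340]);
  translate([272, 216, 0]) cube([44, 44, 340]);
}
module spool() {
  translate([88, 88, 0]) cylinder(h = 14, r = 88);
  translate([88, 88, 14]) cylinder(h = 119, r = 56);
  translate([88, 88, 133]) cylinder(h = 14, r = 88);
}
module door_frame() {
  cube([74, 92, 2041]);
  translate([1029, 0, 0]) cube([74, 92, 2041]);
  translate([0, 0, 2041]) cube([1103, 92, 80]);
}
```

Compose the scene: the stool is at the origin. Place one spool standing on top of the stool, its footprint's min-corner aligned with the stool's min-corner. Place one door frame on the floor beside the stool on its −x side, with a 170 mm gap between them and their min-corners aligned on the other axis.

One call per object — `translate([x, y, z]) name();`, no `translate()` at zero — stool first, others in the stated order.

stool();
translate([0, 0, 382]) spool();
translate([-1273, 0, 0]) door_frame();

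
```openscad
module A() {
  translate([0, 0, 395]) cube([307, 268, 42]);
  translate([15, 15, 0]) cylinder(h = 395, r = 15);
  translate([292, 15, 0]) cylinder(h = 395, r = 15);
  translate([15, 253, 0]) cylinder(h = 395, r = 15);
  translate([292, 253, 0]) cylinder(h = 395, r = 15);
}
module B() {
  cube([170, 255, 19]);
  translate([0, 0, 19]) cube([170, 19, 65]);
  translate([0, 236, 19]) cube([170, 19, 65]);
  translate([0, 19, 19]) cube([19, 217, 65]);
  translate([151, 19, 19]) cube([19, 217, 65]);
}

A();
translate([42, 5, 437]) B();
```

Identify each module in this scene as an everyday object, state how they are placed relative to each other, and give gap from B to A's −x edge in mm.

The open box's min-x is at 42; the stool's min-x is 0; gap = 42 mm.

A is a stool. B is an open box. The open box is on top of the stool. The gap from the open box to the stool's −x edge is 42 mm.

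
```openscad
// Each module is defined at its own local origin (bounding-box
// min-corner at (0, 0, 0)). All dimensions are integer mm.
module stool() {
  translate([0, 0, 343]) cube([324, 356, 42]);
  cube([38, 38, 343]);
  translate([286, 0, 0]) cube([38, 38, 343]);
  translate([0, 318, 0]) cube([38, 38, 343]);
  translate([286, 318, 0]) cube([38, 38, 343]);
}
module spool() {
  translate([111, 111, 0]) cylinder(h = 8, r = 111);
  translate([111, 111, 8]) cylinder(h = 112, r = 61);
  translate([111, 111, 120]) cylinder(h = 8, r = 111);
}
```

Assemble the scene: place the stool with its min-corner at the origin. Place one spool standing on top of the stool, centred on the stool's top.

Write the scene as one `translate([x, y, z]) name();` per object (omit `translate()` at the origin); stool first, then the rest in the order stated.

stool();
translate([51, 67, 385]) spool();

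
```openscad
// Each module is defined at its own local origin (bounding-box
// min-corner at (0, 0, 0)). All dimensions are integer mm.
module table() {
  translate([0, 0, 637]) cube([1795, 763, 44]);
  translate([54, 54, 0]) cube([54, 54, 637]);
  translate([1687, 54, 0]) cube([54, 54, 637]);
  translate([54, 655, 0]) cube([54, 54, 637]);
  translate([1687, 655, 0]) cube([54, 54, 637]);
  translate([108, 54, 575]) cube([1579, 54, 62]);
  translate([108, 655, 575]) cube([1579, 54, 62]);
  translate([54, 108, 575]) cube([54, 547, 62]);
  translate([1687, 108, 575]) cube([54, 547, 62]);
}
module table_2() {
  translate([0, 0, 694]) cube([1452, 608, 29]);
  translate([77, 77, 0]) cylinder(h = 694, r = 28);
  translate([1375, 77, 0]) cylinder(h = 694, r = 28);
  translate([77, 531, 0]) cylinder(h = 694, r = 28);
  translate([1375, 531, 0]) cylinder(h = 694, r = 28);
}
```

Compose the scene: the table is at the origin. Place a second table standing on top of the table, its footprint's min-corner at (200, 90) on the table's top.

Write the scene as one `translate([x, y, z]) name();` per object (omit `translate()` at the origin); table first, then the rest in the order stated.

table();
translate([200, 90, 681]) table_2();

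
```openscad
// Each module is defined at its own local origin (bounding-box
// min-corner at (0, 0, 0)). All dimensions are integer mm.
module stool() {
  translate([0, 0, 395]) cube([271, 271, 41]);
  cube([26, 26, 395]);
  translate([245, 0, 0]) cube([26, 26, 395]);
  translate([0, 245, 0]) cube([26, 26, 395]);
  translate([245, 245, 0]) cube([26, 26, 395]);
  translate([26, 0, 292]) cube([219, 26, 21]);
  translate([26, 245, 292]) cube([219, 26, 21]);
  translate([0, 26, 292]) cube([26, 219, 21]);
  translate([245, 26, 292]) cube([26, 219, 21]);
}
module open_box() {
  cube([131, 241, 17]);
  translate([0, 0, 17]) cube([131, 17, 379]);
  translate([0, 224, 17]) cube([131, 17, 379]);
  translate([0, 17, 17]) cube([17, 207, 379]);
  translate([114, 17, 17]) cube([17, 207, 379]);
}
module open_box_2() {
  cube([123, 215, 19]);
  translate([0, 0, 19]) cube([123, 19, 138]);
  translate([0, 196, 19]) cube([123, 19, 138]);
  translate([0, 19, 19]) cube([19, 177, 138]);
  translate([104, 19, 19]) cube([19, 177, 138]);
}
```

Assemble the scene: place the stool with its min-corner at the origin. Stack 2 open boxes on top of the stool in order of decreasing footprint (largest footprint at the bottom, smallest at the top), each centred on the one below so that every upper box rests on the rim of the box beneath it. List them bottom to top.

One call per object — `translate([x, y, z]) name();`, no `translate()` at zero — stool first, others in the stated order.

stool();
translate([70, 15, 436]) open_box();
translate([74, 28, 832]) open_box_2();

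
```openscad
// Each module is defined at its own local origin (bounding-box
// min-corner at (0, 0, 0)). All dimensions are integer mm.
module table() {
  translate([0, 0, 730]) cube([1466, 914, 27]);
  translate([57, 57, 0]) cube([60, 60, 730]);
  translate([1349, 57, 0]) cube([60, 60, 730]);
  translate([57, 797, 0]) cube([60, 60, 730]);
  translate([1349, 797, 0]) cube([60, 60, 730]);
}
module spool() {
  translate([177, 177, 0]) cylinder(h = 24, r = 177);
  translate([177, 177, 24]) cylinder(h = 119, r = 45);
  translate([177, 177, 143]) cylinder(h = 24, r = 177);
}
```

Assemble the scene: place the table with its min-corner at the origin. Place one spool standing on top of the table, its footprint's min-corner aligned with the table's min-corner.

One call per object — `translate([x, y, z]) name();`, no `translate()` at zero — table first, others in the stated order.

table();
translate([0, 0, 757]) spool();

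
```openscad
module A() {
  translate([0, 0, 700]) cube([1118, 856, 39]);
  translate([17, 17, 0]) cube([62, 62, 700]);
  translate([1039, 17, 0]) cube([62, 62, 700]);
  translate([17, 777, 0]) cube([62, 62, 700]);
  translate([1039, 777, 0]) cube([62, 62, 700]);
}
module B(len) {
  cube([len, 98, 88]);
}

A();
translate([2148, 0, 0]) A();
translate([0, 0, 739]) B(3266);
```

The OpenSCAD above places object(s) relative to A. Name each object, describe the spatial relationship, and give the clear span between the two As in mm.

Second table starts at x = 2148; first ends at x = 1118; clear span = 2148 − 1118 = 1030 mm.

A is a table. B is a beam. A beam spans the tops of two tables. The clear span between the two tables is 1030 mm.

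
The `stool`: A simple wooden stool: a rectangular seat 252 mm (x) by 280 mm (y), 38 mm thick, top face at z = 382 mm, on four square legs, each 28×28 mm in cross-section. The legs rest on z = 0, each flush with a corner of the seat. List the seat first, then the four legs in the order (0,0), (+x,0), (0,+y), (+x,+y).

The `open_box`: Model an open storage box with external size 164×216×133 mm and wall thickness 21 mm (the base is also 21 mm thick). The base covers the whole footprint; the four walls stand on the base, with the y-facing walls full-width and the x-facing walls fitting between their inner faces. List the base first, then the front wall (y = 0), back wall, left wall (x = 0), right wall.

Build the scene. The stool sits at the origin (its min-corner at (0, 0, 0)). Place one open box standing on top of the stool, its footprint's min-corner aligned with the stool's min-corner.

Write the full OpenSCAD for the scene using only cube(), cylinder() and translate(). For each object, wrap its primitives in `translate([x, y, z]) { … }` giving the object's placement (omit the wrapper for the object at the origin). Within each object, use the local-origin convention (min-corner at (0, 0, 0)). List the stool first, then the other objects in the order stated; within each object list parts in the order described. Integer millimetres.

translate([0, 0, 344]) cube([252, 280, 38]);
cube([28, 28, 344]);
translate([224, 0, 0]) cube([28, 28, 344]);
translate([0, 252, 0]) cube([28, 28, 344]);
translate([224, 252, 0]) cube([28, 28, 344]);
translate([0, 0, 382]) {
  cube([164, 216, 21]);
  translate([0, 0, 21]) cube([164, 21, 112]);
  translate([0, 195, 21]) cube([164, 21, 112]);
  translate([0, 21, 21]) cube([21, 174, 112]);
  translate([143, 21, 21]) cube([21, 174, 112]);
}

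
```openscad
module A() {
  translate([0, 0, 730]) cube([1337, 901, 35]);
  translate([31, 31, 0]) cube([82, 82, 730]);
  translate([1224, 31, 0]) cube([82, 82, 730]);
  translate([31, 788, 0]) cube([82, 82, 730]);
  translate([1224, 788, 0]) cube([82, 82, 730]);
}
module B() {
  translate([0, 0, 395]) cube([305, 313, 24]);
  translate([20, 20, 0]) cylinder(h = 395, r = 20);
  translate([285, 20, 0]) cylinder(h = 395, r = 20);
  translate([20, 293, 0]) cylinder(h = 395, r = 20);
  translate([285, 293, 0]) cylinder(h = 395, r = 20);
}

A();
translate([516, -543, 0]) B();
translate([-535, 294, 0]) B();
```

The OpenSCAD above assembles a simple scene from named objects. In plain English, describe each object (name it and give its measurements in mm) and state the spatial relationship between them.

A is a table: top 1337 mm (x) × 901 mm (y), 35 mm thick, upper face at z = 765 mm, on four 82×82 mm square legs, each inset 31 mm from the nearest pair of top edges, running from z = 0 to the bottom of the top.

B is a simple wooden stool: a rectangular seat 305 mm (x) by 313 mm (y), 24 mm thick, top face at z = 419 mm, on four round legs, each 40 mm in diameter. The legs rest on z = 0, each leg's axis is inset half a diameter from the nearest pair of seat edges (so the leg's bounding box is flush with the corner).

Two stools sit around the table at the −y, −x sides.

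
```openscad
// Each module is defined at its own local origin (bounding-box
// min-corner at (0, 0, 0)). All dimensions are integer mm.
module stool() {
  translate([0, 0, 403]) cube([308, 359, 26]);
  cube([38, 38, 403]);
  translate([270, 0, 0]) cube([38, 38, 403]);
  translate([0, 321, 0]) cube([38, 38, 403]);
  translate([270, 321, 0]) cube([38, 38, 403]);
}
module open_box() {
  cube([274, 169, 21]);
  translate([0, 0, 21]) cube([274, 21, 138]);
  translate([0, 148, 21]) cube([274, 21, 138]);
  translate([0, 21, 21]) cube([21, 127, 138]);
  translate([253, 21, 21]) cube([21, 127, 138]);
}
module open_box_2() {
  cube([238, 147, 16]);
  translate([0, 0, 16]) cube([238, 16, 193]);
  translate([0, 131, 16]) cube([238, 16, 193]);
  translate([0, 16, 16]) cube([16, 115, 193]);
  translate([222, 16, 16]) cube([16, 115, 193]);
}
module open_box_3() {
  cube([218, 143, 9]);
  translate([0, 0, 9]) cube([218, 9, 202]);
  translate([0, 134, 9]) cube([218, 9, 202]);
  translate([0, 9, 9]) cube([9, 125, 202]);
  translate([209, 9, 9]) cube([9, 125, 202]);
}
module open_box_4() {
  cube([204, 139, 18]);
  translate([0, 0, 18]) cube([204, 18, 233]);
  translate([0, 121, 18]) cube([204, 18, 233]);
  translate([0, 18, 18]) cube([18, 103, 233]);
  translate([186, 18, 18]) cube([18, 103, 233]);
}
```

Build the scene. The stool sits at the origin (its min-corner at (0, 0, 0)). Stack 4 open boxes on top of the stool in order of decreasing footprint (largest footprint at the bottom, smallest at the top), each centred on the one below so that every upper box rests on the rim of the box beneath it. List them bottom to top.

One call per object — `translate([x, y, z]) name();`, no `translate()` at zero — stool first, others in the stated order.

stool();
translate([17, 95, 429]) open_box();
translate([35, 106, 588]) open_box_2();
translate([45, 108, 797]) open_box_3();
translate([52, 110, 1008]) open_box_4();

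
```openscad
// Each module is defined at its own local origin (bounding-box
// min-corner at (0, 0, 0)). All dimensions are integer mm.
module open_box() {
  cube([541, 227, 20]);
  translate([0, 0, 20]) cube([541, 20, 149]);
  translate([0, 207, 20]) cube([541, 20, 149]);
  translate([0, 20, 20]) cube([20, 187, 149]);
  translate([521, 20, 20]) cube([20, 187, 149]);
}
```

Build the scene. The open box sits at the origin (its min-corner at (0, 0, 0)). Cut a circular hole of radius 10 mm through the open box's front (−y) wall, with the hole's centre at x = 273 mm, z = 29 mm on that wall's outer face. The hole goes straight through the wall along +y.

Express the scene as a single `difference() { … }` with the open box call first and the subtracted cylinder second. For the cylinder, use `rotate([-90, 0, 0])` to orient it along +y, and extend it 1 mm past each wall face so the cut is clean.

difference() {
  open_box();
  translate([273, -1, 29]) rotate([-90, 0, 0]) cylinder(h = 22, r = 10);
}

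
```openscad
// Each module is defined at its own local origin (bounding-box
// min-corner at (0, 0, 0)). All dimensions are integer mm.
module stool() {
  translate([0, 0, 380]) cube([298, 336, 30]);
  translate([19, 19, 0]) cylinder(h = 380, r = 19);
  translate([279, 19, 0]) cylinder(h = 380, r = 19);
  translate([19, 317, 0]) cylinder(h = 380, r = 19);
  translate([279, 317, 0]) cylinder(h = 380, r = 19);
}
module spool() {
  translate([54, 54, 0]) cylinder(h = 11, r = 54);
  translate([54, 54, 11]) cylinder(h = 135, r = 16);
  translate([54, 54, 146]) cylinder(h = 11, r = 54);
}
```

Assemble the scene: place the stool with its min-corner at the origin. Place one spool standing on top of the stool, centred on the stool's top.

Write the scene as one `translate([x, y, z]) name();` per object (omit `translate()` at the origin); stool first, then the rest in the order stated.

stool();
translate([95, 114, 410]) spool();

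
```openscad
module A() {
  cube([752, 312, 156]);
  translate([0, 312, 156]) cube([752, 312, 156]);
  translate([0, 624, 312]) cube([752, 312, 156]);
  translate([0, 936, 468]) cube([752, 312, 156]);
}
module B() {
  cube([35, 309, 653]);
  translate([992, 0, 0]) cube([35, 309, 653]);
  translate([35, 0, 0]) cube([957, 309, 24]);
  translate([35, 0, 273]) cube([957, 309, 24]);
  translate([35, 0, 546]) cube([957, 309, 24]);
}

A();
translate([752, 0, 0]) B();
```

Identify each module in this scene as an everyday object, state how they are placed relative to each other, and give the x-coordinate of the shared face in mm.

A is a staircase. B is a bookshelf. The bookshelf is against the staircase's +x side, with their −y faces flush. The x-coordinate of the shared face is 752 mm.

The staircase's +x face and the bookshelf's −x face are both at x = 752 mm.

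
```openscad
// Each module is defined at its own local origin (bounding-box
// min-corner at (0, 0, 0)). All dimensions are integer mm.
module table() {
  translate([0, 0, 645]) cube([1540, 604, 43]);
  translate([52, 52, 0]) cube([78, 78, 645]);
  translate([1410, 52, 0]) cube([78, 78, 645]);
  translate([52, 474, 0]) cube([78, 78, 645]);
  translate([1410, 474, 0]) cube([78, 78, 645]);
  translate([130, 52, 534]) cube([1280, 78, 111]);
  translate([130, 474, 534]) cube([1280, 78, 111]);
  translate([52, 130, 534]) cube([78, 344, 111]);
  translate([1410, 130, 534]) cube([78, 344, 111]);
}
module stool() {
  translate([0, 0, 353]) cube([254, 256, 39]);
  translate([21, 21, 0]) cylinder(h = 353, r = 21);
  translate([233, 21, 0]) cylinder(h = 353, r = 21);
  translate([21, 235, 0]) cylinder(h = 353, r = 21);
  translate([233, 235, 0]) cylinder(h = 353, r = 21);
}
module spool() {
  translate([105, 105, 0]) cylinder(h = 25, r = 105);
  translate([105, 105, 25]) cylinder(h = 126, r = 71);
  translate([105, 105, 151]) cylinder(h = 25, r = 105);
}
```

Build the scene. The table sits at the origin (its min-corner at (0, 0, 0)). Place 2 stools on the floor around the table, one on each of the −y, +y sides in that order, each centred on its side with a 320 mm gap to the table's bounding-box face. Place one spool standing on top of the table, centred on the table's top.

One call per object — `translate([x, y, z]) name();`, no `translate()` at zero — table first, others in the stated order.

table();
translate([643, -576, 0]) stool();
translate([643, 924, 0]) stool();
translate([665, 197, 688]) spool();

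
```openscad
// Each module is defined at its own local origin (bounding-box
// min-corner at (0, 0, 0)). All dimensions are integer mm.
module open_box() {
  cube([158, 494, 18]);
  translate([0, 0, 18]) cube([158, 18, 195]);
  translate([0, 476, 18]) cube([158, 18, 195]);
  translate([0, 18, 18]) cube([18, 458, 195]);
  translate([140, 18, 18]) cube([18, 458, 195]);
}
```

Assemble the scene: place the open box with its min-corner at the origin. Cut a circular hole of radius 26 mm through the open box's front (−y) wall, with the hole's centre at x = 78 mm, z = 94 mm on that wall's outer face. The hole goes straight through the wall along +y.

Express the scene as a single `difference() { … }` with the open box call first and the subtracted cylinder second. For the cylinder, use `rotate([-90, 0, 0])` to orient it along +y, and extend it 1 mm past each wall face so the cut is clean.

difference() {
  open_box();
  translate([78, -1, 94]) rotate([-90, 0, 0]) cylinder(h = 20, r = 26);
}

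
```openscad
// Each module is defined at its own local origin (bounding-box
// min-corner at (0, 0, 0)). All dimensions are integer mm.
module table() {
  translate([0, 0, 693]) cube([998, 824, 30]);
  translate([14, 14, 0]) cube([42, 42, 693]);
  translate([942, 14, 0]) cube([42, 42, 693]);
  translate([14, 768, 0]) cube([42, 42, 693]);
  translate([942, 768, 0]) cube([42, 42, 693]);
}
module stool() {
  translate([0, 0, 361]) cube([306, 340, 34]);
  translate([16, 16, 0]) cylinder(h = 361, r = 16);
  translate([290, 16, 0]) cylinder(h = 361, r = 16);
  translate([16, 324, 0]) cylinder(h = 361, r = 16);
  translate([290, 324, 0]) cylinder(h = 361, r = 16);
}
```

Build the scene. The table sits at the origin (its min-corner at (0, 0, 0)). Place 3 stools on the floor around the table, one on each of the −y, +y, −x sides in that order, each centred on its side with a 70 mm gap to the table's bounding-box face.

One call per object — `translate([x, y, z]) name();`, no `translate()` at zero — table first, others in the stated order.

table();
translate([346, -410, 0]) stool();
translate([346, 894, 0]) stool();
translate([-376, 242, 0]) stool();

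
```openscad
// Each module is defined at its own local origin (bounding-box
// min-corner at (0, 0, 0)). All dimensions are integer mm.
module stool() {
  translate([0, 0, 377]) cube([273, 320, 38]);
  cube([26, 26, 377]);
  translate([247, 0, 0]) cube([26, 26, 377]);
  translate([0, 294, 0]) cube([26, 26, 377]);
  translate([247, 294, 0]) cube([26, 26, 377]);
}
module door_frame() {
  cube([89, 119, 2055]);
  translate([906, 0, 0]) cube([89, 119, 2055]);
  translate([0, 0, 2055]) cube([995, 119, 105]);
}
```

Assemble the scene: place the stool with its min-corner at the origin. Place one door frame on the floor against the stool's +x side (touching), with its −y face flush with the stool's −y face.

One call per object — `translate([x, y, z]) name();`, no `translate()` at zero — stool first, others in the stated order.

stool();
translate([273, 0, 0]) door_frame();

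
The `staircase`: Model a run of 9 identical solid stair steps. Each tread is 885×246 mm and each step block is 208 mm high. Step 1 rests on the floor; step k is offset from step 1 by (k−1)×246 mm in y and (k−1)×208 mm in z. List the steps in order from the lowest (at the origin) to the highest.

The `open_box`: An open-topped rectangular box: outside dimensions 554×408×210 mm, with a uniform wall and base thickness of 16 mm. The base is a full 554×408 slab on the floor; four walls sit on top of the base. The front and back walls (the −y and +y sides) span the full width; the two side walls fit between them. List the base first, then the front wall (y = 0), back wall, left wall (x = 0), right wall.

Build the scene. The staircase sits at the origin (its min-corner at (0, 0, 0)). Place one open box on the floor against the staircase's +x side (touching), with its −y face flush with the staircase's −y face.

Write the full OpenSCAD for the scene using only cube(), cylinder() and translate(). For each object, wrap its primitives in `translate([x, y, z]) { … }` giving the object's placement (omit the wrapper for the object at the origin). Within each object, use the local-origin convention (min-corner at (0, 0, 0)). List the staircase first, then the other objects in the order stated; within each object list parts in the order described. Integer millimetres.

cube([885, 246, 208]);
translate([0, 246, 208]) cube([885, 246, 208]);
translate([0, 492, 416]) cube([885, 246, 208]);
translate([0, 738, 624]) cube([885, 246, 208]);
translate([0, 984, 832]) cube([885, 246, 208]);
translate([0, 1230, 1040]) cube([885, 246, 208]);
translate([0, 1476, 1248]) cube([885, 246, 208]);
translate([0, 1722, 1456]) cube([885, 246, 208]);
translate([0, 1968, 1664]) cube([885, 246, 208]);
translate([885, 0, 0]) {
  cube([554, 408, 16]);
  translate([0, 0, 16]) cube([554, 16, 194]);
  translate([0, 392, 16]) cube([554, 16, 194]);
  translate([0, 16, 16]) cube([16, 376, 194]);
  translate([538, 16, 16]) cube([16, 376, 194]);
}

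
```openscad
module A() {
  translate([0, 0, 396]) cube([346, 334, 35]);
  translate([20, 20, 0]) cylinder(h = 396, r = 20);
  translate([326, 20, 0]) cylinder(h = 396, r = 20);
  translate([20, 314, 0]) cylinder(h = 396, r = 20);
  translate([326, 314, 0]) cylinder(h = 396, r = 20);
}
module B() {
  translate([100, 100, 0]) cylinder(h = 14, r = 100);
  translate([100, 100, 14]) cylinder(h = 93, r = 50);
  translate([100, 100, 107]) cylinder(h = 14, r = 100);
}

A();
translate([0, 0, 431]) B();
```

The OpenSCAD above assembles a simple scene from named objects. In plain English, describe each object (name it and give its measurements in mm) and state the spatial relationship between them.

A is a simple wooden stool: a rectangular seat 346 mm (x) by 334 mm (y), 35 mm thick, top face at z = 431 mm, on four round legs, each 40 mm in diameter. The legs rest on z = 0, each leg's axis is inset half a diameter from the nearest pair of seat edges (so the leg's bounding box is flush with the corner).

B is a spool: two coaxial disc flanges of radius 100 mm and thickness 14 mm, joined by a core cylinder of radius 50 mm and height 93 mm. The lower flange rests on z = 0 and the three cylinders share a vertical axis.

The spool is on top of the stool.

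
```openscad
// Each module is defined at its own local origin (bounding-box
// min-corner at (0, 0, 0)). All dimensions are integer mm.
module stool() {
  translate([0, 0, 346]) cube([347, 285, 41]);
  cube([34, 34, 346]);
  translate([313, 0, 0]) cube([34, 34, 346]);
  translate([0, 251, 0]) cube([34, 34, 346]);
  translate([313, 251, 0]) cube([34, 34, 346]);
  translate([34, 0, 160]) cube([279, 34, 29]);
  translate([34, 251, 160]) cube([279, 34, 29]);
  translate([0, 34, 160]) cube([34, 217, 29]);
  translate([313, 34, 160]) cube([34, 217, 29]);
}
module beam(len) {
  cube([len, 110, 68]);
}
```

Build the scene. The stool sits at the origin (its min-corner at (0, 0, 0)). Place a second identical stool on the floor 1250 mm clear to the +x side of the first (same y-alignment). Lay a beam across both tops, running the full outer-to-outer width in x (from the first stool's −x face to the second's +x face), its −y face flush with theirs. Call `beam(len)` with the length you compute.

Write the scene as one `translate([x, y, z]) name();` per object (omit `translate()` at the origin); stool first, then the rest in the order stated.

stool();
translate([1597, 0, 0]) stool();
translate([0, 0, 387]) beam(1944);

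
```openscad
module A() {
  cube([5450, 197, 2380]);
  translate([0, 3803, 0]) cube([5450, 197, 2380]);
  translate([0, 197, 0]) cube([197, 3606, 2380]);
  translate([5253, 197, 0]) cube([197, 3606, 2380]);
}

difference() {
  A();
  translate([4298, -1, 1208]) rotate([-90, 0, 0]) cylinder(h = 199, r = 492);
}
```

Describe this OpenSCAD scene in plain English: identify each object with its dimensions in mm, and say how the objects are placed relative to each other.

A is a box-shaped house frame (walls only): outside footprint 5450×4000 mm, wall height 2380 mm, wall thickness 197 mm. The two y-facing walls run the full x-width; the two x-facing walls fit between the inner faces of the y-facing walls.

The house frame has a circular hole of radius 492 mm through its front wall, centred at (x = 4298, z = 1208).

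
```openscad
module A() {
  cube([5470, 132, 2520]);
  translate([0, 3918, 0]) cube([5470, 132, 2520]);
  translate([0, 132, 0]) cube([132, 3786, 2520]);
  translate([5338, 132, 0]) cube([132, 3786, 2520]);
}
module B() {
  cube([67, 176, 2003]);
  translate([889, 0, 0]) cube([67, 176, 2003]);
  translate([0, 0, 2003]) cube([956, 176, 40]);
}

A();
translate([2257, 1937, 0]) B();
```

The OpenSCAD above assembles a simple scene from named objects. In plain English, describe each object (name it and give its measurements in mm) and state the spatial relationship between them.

A is a box-shaped house frame (walls only): outside footprint 5470×4050 mm, wall height 2520 mm, wall thickness 132 mm. The two y-facing walls run the full x-width; the two x-facing walls fit between the inner faces of the y-facing walls.

B is a door frame. The clear opening is 822 mm wide and 2003 mm high. Two 67 mm wide jambs, 176 mm deep, stand either side of the opening from the floor to the top of the opening. A 40 mm thick head sits across the top of both jambs, spanning the full outside width of the frame.

The door frame sits inside the house frame, centred.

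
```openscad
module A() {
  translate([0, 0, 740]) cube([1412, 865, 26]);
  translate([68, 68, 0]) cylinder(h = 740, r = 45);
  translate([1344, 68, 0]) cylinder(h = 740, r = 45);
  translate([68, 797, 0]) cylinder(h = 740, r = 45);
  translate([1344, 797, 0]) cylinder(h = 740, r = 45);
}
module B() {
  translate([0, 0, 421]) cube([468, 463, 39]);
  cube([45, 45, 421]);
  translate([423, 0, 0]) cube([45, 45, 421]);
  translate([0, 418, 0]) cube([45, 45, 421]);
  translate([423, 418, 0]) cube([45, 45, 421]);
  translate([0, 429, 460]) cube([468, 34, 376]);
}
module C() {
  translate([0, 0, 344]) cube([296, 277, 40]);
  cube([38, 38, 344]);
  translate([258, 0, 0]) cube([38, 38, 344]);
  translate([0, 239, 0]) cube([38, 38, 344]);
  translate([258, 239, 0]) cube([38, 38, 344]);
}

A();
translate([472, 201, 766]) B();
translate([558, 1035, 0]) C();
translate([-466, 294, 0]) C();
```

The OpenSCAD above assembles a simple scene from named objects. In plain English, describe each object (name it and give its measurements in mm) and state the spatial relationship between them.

A is a table with a 1412×865 mm rectangular top, 26 mm thick, top surface at z = 766 mm, supported by four round legs of 90 mm diameter, each leg's bounding box inset 23 mm from the nearest pair of top edges, running from the floor.

B is a chair. The seat is a 468×463×39 mm slab with its top at z = 460 mm, on four 45×45 mm corner legs (flush with the seat edges, standing on z = 0). A flat backrest 34 mm thick, 376 mm tall, spans the full seat width and rises from the seat top along its +y edge, rear face flush with the rear of the seat.

C is a simple wooden stool: a rectangular seat 296 mm (x) by 277 mm (y), 40 mm thick, top face at z = 384 mm, on four square legs, each 38×38 mm in cross-section. The legs rest on z = 0, each flush with a corner of the seat.

The chair is on top of the table, centred. Two stools sit around the table at the +y, −x sides.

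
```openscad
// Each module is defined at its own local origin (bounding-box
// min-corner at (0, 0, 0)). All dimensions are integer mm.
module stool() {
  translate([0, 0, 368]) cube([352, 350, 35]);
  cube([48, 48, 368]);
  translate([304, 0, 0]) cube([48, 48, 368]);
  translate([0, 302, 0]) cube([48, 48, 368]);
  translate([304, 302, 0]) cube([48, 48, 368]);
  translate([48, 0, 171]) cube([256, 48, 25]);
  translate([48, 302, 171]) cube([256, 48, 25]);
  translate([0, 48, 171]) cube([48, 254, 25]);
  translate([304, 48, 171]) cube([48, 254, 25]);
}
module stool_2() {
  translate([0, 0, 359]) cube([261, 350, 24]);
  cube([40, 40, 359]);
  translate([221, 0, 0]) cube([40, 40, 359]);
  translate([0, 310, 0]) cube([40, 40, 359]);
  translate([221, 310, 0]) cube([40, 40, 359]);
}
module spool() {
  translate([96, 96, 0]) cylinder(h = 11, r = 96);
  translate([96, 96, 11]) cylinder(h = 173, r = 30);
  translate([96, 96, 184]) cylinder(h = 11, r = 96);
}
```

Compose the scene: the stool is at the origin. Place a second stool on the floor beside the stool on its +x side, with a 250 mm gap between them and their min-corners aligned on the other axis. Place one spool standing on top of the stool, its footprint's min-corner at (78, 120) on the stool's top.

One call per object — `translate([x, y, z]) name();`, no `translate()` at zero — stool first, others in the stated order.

stool();
translate([602, 0, 0]) stool_2();
translate([78, 120, 403]) spool();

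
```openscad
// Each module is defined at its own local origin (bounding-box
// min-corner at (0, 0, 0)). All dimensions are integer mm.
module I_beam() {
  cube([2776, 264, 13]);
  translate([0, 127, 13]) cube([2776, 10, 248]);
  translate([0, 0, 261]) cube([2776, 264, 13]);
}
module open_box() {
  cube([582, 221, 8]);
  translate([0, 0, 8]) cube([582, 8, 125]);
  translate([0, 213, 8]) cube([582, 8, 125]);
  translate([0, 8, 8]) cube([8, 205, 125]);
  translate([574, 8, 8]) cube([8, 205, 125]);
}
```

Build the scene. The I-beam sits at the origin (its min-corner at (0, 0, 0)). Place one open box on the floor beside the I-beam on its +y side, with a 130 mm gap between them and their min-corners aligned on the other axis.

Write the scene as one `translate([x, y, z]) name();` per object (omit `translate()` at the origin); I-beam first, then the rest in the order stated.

I_beam();
translate([0, 394, 0]) open_box();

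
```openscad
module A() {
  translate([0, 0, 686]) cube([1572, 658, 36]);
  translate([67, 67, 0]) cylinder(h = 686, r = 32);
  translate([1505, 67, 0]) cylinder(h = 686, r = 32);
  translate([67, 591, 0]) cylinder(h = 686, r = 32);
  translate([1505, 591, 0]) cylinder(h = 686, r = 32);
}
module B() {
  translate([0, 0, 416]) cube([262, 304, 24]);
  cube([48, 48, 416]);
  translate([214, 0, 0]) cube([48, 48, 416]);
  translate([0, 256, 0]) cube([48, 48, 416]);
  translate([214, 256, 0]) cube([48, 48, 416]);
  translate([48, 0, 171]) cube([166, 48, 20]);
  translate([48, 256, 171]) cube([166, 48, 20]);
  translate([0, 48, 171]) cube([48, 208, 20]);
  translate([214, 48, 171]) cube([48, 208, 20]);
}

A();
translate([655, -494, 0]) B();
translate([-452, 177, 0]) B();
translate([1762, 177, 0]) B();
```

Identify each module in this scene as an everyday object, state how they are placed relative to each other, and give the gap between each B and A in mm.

Each stool's nearest face is 190 mm from the table's bounding box.

A is a table. B is a stool. Three stools sit around the table at the −y, −x, +x sides. The gap between each stool and the table is 190 mm.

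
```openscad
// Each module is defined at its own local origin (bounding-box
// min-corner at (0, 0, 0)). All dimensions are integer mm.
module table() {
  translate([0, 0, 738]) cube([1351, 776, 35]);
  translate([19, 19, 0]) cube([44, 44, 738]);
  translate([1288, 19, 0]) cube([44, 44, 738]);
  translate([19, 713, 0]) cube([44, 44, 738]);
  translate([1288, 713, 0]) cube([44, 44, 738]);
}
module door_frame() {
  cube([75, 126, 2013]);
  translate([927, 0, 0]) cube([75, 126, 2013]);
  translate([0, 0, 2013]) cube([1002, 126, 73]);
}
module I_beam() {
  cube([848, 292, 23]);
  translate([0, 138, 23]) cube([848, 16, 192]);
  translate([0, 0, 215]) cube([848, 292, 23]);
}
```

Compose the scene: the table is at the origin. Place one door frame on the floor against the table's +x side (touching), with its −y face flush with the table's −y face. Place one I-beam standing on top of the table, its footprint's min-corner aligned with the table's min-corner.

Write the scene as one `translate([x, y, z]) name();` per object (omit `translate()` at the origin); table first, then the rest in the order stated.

table();
translate([1351, 0, 0]) door_frame();
translate([0, 0, 773]) I_beam();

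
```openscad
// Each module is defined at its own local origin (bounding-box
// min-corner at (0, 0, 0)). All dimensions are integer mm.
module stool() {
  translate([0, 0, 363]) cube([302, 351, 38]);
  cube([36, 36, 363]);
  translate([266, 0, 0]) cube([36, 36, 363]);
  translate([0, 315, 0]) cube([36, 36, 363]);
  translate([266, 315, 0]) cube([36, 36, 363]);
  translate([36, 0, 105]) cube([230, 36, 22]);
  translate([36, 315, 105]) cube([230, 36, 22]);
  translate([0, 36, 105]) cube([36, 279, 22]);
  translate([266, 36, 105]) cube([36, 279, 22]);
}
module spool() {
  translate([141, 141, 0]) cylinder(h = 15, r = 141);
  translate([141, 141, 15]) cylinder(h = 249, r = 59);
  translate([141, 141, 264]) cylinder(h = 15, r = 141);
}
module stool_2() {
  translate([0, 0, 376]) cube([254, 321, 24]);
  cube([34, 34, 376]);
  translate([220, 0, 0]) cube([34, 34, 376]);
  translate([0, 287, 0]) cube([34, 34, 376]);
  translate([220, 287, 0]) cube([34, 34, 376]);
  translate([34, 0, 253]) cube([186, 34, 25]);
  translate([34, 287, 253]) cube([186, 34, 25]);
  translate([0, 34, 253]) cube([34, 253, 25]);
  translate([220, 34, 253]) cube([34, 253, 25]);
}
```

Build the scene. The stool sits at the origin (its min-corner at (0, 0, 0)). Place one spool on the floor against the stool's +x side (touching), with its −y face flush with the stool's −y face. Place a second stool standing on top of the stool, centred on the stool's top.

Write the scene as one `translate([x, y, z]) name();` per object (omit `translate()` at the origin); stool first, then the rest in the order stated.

stool();
translate([302, 0, 0]) spool();
translate([24, 15, 401]) stool_2();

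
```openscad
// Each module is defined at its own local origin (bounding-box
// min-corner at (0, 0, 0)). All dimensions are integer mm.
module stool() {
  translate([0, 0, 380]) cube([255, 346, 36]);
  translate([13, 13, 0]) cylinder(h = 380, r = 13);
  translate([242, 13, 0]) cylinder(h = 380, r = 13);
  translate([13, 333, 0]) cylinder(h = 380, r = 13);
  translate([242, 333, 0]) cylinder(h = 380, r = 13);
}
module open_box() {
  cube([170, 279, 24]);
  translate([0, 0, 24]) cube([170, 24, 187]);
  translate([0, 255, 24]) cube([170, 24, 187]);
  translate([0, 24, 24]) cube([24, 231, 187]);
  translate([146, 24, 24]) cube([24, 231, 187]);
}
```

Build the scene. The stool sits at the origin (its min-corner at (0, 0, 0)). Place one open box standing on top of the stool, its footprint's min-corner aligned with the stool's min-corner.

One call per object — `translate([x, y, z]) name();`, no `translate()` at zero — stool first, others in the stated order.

stool();
translate([0, 0, 416]) open_box();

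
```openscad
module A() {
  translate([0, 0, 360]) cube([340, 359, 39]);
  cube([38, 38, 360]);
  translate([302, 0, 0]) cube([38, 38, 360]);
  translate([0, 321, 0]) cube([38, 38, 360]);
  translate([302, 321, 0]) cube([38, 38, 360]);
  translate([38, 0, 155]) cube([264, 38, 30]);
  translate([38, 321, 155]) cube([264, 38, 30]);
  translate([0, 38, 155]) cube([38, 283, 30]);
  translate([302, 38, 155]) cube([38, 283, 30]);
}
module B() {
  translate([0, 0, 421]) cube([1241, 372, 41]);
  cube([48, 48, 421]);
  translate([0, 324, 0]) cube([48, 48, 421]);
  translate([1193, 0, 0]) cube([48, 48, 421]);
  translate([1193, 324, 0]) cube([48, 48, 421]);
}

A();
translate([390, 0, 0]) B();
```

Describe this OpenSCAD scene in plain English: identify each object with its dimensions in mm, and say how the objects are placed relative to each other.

A is a four-legged stool. The seat is 340×359 mm, 39 mm thick, top at z = 399 mm. It stands on four square legs, each 38×38 mm in cross-section, from z = 0 to the seat underside, each flush with a corner of the seat. Four stretchers, 38 mm wide and 30 mm tall, connect adjacent legs with their undersides at z = 155 mm, each running between the inner faces of the legs it joins and aligned with the legs' outer faces on the other axis.

B is a long wooden bench with a 1241 mm (x) × 372 mm (y) seat, 41 mm thick, its top surface 462 mm above the floor. Four 48 mm square legs at the seat corners, flush with the edges, run from z = 0 to the seat underside.

The bench is on the floor beside the stool on its +x side.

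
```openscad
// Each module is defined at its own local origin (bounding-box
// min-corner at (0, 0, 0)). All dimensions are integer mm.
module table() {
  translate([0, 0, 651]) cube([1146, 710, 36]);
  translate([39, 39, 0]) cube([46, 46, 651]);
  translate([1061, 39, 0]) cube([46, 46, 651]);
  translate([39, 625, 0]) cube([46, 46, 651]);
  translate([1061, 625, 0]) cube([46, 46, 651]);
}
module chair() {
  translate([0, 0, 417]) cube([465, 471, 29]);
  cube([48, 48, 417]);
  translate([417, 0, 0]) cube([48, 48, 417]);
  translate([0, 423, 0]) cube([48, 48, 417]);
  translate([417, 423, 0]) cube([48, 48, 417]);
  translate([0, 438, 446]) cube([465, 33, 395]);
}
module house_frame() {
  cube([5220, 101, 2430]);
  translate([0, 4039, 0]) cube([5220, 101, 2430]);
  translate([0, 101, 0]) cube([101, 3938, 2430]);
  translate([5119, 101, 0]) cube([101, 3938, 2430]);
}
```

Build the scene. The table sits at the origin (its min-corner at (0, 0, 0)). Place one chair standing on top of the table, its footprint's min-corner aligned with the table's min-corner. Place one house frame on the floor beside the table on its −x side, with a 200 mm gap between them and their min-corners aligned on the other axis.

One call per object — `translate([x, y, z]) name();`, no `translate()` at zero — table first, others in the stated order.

table();
translate([0, 0, 687]) chair();
translate([-5420, 0, 0]) house_frame();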